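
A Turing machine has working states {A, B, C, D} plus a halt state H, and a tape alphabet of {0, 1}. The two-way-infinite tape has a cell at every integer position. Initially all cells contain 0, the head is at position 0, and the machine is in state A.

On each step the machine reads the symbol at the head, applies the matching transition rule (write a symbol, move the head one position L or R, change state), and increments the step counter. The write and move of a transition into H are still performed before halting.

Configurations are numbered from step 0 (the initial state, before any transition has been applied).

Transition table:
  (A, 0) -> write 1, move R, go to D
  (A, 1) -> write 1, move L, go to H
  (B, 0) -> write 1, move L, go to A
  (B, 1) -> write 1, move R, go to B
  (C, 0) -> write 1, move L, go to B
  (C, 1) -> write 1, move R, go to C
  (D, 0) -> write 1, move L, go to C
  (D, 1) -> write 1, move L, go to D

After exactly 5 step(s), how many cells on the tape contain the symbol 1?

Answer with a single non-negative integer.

Step 1: in state A at pos 0, read 0 -> (A,0)->write 1,move R,goto D. Now: state=D, head=1, tape[-1..2]=0100 (head:   ^)
Step 2: in state D at pos 1, read 0 -> (D,0)->write 1,move L,goto C. Now: state=C, head=0, tape[-1..2]=0110 (head:  ^)
Step 3: in state C at pos 0, read 1 -> (C,1)->write 1,move R,goto C. Now: state=C, head=1, tape[-1..2]=0110 (head:   ^)
Step 4: in state C at pos 1, read 1 -> (C,1)->write 1,move R,goto C. Now: state=C, head=2, tape[-1..3]=01100 (head:    ^)
Step 5: in state C at pos 2, read 0 -> (C,0)->write 1,move L,goto B. Now: state=B, head=1, tape[-1..3]=01110 (head:   ^)
Cells containing 1 after step 5: {0, 1, 2} -> 3 cell(s)

Answer: 3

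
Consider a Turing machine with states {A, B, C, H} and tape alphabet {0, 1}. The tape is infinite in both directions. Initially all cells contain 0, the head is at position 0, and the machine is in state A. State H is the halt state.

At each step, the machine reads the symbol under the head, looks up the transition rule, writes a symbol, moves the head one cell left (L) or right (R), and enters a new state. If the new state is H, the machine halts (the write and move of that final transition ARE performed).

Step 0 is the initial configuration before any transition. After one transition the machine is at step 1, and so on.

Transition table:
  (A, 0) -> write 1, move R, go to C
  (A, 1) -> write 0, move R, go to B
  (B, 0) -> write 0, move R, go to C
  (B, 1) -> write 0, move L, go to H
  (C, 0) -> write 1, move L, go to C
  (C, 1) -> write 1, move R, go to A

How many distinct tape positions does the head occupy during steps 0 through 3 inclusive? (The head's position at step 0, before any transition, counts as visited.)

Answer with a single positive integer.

Step 1: in state A at pos 0, read 0 -> (A,0)->write 1,move R,goto C. Now: state=C, head=1, tape[-1..2]=0100 (head:   ^)
Step 2: in state C at pos 1, read 0 -> (C,0)->write 1,move L,goto C. Now: state=C, head=0, tape[-1..2]=0110 (head:  ^)
Step 3: in state C at pos 0, read 1 -> (C,1)->write 1,move R,goto A. Now: state=A, head=1, tape[-1..2]=0110 (head:   ^)
Head positions at steps 0..3: starting at 0, distinct positions visited = {0, 1} -> 2 position(s)

Answer: 2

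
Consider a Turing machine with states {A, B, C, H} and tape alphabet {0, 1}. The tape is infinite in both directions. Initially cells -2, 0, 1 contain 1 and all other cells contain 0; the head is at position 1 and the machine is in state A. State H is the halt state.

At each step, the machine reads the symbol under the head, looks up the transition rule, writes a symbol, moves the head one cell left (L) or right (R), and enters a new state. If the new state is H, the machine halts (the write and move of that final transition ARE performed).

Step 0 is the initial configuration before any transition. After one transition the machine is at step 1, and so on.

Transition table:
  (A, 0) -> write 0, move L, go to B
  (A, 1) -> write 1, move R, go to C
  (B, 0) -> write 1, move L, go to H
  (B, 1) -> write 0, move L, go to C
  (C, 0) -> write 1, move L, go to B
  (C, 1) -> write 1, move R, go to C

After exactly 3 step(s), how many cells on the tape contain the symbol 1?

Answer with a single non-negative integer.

Step 1: in state A at pos 1, read 1 -> (A,1)->write 1,move R,goto C. Now: state=C, head=2, tape[-3..3]=0101100 (head:      ^)
Step 2: in state C at pos 2, read 0 -> (C,0)->write 1,move L,goto B. Now: state=B, head=1, tape[-3..3]=0101110 (head:     ^)
Step 3: in state B at pos 1, read 1 -> (B,1)->write 0,move L,goto C. Now: state=C, head=0, tape[-3..3]=0101010 (head:    ^)
Cells containing 1 after step 3: {-2, 0, 2} -> 3 cell(s)

Answer: 3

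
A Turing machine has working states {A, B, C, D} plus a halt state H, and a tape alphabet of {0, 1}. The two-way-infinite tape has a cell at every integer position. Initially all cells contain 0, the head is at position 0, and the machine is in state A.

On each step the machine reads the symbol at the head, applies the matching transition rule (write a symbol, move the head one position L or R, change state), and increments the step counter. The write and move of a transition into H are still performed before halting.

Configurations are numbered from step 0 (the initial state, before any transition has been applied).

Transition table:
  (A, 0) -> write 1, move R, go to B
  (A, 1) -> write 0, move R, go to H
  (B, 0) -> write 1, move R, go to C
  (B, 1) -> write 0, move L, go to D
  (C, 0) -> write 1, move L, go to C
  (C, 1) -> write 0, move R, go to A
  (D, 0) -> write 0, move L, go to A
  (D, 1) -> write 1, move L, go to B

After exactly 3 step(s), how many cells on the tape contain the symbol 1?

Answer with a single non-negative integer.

Answer: 3

Derivation:
Step 1: in state A at pos 0, read 0 -> (A,0)->write 1,move R,goto B. Now: state=B, head=1, tape[-1..2]=0100 (head:   ^)
Step 2: in state B at pos 1, read 0 -> (B,0)->write 1,move R,goto C. Now: state=C, head=2, tape[-1..3]=01100 (head:    ^)
Step 3: in state C at pos 2, read 0 -> (C,0)->write 1,move L,goto C. Now: state=C, head=1, tape[-1..3]=01110 (head:   ^)
Cells containing 1 after step 3: {0, 1, 2} -> 3 cell(s)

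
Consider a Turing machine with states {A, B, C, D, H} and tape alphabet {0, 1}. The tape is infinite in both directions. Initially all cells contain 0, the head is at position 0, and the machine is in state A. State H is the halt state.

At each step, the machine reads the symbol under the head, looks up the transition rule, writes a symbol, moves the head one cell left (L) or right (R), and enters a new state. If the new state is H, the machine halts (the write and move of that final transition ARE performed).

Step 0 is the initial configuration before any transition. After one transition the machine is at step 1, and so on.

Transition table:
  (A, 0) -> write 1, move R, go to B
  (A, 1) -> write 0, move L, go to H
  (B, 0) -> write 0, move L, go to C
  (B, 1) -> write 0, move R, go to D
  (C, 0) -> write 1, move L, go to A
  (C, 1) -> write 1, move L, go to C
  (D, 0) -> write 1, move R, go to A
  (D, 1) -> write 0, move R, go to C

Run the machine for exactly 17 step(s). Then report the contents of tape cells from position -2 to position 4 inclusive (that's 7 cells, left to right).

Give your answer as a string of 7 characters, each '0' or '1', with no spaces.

Step 1: in state A at pos 0, read 0 -> (A,0)->write 1,move R,goto B. Now: state=B, head=1, tape[-1..2]=0100 (head:   ^)
Step 2: in state B at pos 1, read 0 -> (B,0)->write 0,move L,goto C. Now: state=C, head=0, tape[-1..2]=0100 (head:  ^)
Step 3: in state C at pos 0, read 1 -> (C,1)->write 1,move L,goto C. Now: state=C, head=-1, tape[-2..2]=00100 (head:  ^)
Step 4: in state C at pos -1, read 0 -> (C,0)->write 1,move L,goto A. Now: state=A, head=-2, tape[-3..2]=001100 (head:  ^)
Step 5: in state A at pos -2, read 0 -> (A,0)->write 1,move R,goto B. Now: state=B, head=-1, tape[-3..2]=011100 (head:   ^)
Step 6: in state B at pos -1, read 1 -> (B,1)->write 0,move R,goto D. Now: state=D, head=0, tape[-3..2]=010100 (head:    ^)
Step 7: in state D at pos 0, read 1 -> (D,1)->write 0,move R,goto C. Now: state=C, head=1, tape[-3..2]=010000 (head:     ^)
Step 8: in state C at pos 1, read 0 -> (C,0)->write 1,move L,goto A. Now: state=A, head=0, tape[-3..2]=010010 (head:    ^)
Step 9: in state A at pos 0, read 0 -> (A,0)->write 1,move R,goto B. Now: state=B, head=1, tape[-3..2]=010110 (head:     ^)
Step 10: in state B at pos 1, read 1 -> (B,1)->write 0,move R,goto D. Now: state=D, head=2, tape[-3..3]=0101000 (head:      ^)
Step 11: in state D at pos 2, read 0 -> (D,0)->write 1,move R,goto A. Now: state=A, head=3, tape[-3..4]=01010100 (head:       ^)
Step 12: in state A at pos 3, read 0 -> (A,0)->write 1,move R,goto B. Now: state=B, head=4, tape[-3..5]=010101100 (head:        ^)
Step 13: in state B at pos 4, read 0 -> (B,0)->write 0,move L,goto C. Now: state=C, head=3, tape[-3..5]=010101100 (head:       ^)
Step 14: in state C at pos 3, read 1 -> (C,1)->write 1,move L,goto C. Now: state=C, head=2, tape[-3..5]=010101100 (head:      ^)
Step 15: in state C at pos 2, read 1 -> (C,1)->write 1,move L,goto C. Now: state=C, head=1, tape[-3..5]=010101100 (head:     ^)
Step 16: in state C at pos 1, read 0 -> (C,0)->write 1,move L,goto A. Now: state=A, head=0, tape[-3..5]=010111100 (head:    ^)
Step 17: in state A at pos 0, read 1 -> (A,1)->write 0,move L,goto H. Now: state=H, head=-1, tape[-3..5]=010011100 (head:   ^)

Answer: 1001110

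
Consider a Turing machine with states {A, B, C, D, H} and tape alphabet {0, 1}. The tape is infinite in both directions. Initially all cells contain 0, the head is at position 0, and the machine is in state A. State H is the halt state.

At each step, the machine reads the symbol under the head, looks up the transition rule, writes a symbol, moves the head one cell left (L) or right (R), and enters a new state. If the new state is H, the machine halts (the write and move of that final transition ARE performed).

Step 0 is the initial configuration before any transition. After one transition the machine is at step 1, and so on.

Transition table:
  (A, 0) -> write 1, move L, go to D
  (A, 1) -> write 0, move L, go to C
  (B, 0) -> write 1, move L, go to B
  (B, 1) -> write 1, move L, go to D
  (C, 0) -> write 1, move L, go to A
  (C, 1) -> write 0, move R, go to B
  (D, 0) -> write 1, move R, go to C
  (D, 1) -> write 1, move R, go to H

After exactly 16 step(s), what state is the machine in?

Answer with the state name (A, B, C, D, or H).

Step 1: in state A at pos 0, read 0 -> (A,0)->write 1,move L,goto D. Now: state=D, head=-1, tape[-2..1]=0010 (head:  ^)
Step 2: in state D at pos -1, read 0 -> (D,0)->write 1,move R,goto C. Now: state=C, head=0, tape[-2..1]=0110 (head:   ^)
Step 3: in state C at pos 0, read 1 -> (C,1)->write 0,move R,goto B. Now: state=B, head=1, tape[-2..2]=01000 (head:    ^)
Step 4: in state B at pos 1, read 0 -> (B,0)->write 1,move L,goto B. Now: state=B, head=0, tape[-2..2]=01010 (head:   ^)
Step 5: in state B at pos 0, read 0 -> (B,0)->write 1,move L,goto B. Now: state=B, head=-1, tape[-2..2]=01110 (head:  ^)
Step 6: in state B at pos -1, read 1 -> (B,1)->write 1,move L,goto D. Now: state=D, head=-2, tape[-3..2]=001110 (head:  ^)
Step 7: in state D at pos -2, read 0 -> (D,0)->write 1,move R,goto C. Now: state=C, head=-1, tape[-3..2]=011110 (head:   ^)
Step 8: in state C at pos -1, read 1 -> (C,1)->write 0,move R,goto B. Now: state=B, head=0, tape[-3..2]=010110 (head:    ^)
Step 9: in state B at pos 0, read 1 -> (B,1)->write 1,move L,goto D. Now: state=D, head=-1, tape[-3..2]=010110 (head:   ^)
Step 10: in state D at pos -1, read 0 -> (D,0)->write 1,move R,goto C. Now: state=C, head=0, tape[-3..2]=011110 (head:    ^)
Step 11: in state C at pos 0, read 1 -> (C,1)->write 0,move R,goto B. Now: state=B, head=1, tape[-3..2]=011010 (head:     ^)
Step 12: in state B at pos 1, read 1 -> (B,1)->write 1,move L,goto D. Now: state=D, head=0, tape[-3..2]=011010 (head:    ^)
Step 13: in state D at pos 0, read 0 -> (D,0)->write 1,move R,goto C. Now: state=C, head=1, tape[-3..2]=011110 (head:     ^)
Step 14: in state C at pos 1, read 1 -> (C,1)->write 0,move R,goto B. Now: state=B, head=2, tape[-3..3]=0111000 (head:      ^)
Step 15: in state B at pos 2, read 0 -> (B,0)->write 1,move L,goto B. Now: state=B, head=1, tape[-3..3]=0111010 (head:     ^)
Step 16: in state B at pos 1, read 0 -> (B,0)->write 1,move L,goto B. Now: state=B, head=0, tape[-3..3]=0111110 (head:    ^)

Answer: B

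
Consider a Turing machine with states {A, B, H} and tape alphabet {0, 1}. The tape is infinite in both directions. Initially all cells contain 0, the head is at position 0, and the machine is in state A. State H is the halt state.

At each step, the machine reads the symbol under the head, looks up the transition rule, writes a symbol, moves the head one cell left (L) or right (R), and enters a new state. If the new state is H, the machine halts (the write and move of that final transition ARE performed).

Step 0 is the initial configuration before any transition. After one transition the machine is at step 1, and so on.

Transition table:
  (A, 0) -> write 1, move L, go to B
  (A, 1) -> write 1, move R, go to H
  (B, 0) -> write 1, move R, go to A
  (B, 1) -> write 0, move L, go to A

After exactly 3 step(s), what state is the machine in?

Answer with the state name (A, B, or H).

Step 1: in state A at pos 0, read 0 -> (A,0)->write 1,move L,goto B. Now: state=B, head=-1, tape[-2..1]=0010 (head:  ^)
Step 2: in state B at pos -1, read 0 -> (B,0)->write 1,move R,goto A. Now: state=A, head=0, tape[-2..1]=0110 (head:   ^)
Step 3: in state A at pos 0, read 1 -> (A,1)->write 1,move R,goto H. Now: state=H, head=1, tape[-2..2]=01100 (head:    ^)

Answer: H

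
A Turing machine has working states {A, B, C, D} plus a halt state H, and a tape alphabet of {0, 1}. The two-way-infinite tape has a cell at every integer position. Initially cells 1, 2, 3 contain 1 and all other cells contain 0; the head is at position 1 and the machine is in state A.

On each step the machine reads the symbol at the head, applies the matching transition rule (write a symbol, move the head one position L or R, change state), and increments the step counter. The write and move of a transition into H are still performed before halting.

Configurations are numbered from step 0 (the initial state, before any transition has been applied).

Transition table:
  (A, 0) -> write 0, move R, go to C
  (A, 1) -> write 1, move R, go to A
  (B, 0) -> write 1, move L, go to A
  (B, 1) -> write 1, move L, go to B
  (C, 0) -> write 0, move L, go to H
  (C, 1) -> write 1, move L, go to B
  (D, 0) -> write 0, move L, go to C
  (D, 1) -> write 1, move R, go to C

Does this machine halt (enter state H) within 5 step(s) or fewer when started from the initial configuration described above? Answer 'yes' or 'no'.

Answer: yes

Derivation:
Step 1: in state A at pos 1, read 1 -> (A,1)->write 1,move R,goto A. Now: state=A, head=2, tape[0..4]=01110 (head:   ^)
Step 2: in state A at pos 2, read 1 -> (A,1)->write 1,move R,goto A. Now: state=A, head=3, tape[0..4]=01110 (head:    ^)
Step 3: in state A at pos 3, read 1 -> (A,1)->write 1,move R,goto A. Now: state=A, head=4, tape[0..5]=011100 (head:     ^)
Step 4: in state A at pos 4, read 0 -> (A,0)->write 0,move R,goto C. Now: state=C, head=5, tape[0..6]=0111000 (head:      ^)
Step 5: in state C at pos 5, read 0 -> (C,0)->write 0,move L,goto H. Now: state=H, head=4, tape[0..6]=0111000 (head:     ^)
State H reached at step 5; 5 <= 5 -> yes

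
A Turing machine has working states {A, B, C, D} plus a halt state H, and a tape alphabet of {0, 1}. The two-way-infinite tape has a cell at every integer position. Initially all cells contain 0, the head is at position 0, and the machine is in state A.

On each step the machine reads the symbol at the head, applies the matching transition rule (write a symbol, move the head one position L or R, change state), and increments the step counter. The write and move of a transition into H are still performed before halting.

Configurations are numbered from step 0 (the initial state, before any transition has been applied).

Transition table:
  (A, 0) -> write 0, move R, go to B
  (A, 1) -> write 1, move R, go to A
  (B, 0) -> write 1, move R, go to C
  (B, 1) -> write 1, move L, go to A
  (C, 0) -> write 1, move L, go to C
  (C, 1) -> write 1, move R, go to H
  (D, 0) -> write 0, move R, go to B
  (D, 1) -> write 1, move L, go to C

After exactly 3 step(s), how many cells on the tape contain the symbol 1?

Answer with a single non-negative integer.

Step 1: in state A at pos 0, read 0 -> (A,0)->write 0,move R,goto B. Now: state=B, head=1, tape[-1..2]=0000 (head:   ^)
Step 2: in state B at pos 1, read 0 -> (B,0)->write 1,move R,goto C. Now: state=C, head=2, tape[-1..3]=00100 (head:    ^)
Step 3: in state C at pos 2, read 0 -> (C,0)->write 1,move L,goto C. Now: state=C, head=1, tape[-1..3]=00110 (head:   ^)
Cells containing 1 after step 3: {1, 2} -> 2 cell(s)

Answer: 2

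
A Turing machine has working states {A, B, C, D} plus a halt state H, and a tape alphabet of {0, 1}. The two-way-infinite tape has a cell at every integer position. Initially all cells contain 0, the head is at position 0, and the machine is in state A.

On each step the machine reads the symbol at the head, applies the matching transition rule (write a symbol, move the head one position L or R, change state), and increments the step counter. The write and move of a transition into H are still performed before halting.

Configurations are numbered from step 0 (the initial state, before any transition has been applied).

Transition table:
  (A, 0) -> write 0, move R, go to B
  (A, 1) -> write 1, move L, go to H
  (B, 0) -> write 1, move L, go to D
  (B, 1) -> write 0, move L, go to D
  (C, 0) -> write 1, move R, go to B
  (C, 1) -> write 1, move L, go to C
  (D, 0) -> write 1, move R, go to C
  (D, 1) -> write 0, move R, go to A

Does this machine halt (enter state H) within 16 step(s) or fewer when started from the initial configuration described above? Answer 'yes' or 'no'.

Answer: yes

Derivation:
Step 1: in state A at pos 0, read 0 -> (A,0)->write 0,move R,goto B. Now: state=B, head=1, tape[-1..2]=0000 (head:   ^)
Step 2: in state B at pos 1, read 0 -> (B,0)->write 1,move L,goto D. Now: state=D, head=0, tape[-1..2]=0010 (head:  ^)
Step 3: in state D at pos 0, read 0 -> (D,0)->write 1,move R,goto C. Now: state=C, head=1, tape[-1..2]=0110 (head:   ^)
Step 4: in state C at pos 1, read 1 -> (C,1)->write 1,move L,goto C. Now: state=C, head=0, tape[-1..2]=0110 (head:  ^)
Step 5: in state C at pos 0, read 1 -> (C,1)->write 1,move L,goto C. Now: state=C, head=-1, tape[-2..2]=00110 (head:  ^)
Step 6: in state C at pos -1, read 0 -> (C,0)->write 1,move R,goto B. Now: state=B, head=0, tape[-2..2]=01110 (head:   ^)
Step 7: in state B at pos 0, read 1 -> (B,1)->write 0,move L,goto D. Now: state=D, head=-1, tape[-2..2]=01010 (head:  ^)
Step 8: in state D at pos -1, read 1 -> (D,1)->write 0,move R,goto A. Now: state=A, head=0, tape[-2..2]=00010 (head:   ^)
Step 9: in state A at pos 0, read 0 -> (A,0)->write 0,move R,goto B. Now: state=B, head=1, tape[-2..2]=00010 (head:    ^)
Step 10: in state B at pos 1, read 1 -> (B,1)->write 0,move L,goto D. Now: state=D, head=0, tape[-2..2]=00000 (head:   ^)
Step 11: in state D at pos 0, read 0 -> (D,0)->write 1,move R,goto C. Now: state=C, head=1, tape[-2..2]=00100 (head:    ^)
Step 12: in state C at pos 1, read 0 -> (C,0)->write 1,move R,goto B. Now: state=B, head=2, tape[-2..3]=001100 (head:     ^)
Step 13: in state B at pos 2, read 0 -> (B,0)->write 1,move L,goto D. Now: state=D, head=1, tape[-2..3]=001110 (head:    ^)
Step 14: in state D at pos 1, read 1 -> (D,1)->write 0,move R,goto A. Now: state=A, head=2, tape[-2..3]=001010 (head:     ^)
Step 15: in state A at pos 2, read 1 -> (A,1)->write 1,move L,goto H. Now: state=H, head=1, tape[-2..3]=001010 (head:    ^)
State H reached at step 15; 15 <= 16 -> yes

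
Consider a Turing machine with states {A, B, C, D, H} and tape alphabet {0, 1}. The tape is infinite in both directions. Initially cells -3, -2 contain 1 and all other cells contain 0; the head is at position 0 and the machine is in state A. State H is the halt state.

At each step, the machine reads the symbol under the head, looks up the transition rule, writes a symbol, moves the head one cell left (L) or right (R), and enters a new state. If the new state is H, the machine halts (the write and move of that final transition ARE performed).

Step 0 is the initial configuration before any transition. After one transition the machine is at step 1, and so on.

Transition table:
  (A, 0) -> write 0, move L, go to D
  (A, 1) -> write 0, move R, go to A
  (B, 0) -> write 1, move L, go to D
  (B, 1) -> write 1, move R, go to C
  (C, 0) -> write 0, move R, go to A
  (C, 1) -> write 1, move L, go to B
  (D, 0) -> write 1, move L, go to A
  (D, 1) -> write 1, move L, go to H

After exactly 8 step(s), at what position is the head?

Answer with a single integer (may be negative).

Answer: -4

Derivation:
Step 1: in state A at pos 0, read 0 -> (A,0)->write 0,move L,goto D. Now: state=D, head=-1, tape[-4..1]=011000 (head:    ^)
Step 2: in state D at pos -1, read 0 -> (D,0)->write 1,move L,goto A. Now: state=A, head=-2, tape[-4..1]=011100 (head:   ^)
Step 3: in state A at pos -2, read 1 -> (A,1)->write 0,move R,goto A. Now: state=A, head=-1, tape[-4..1]=010100 (head:    ^)
Step 4: in state A at pos -1, read 1 -> (A,1)->write 0,move R,goto A. Now: state=A, head=0, tape[-4..1]=010000 (head:     ^)
Step 5: in state A at pos 0, read 0 -> (A,0)->write 0,move L,goto D. Now: state=D, head=-1, tape[-4..1]=010000 (head:    ^)
Step 6: in state D at pos -1, read 0 -> (D,0)->write 1,move L,goto A. Now: state=A, head=-2, tape[-4..1]=010100 (head:   ^)
Step 7: in state A at pos -2, read 0 -> (A,0)->write 0,move L,goto D. Now: state=D, head=-3, tape[-4..1]=010100 (head:  ^)
Step 8: in state D at pos -3, read 1 -> (D,1)->write 1,move L,goto H. Now: state=H, head=-4, tape[-5..1]=0010100 (head:  ^)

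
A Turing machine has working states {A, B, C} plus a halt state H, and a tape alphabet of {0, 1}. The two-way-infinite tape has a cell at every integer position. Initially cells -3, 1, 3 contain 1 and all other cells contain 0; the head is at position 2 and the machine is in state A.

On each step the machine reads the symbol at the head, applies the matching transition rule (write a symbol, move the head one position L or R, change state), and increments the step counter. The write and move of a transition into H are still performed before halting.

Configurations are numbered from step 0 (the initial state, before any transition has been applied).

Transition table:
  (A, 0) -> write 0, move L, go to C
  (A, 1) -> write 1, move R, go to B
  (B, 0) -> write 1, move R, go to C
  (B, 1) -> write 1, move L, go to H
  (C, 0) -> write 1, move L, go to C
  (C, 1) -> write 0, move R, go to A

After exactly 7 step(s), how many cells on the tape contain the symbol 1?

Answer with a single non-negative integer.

Answer: 6

Derivation:
Step 1: in state A at pos 2, read 0 -> (A,0)->write 0,move L,goto C. Now: state=C, head=1, tape[-4..4]=010001010 (head:      ^)
Step 2: in state C at pos 1, read 1 -> (C,1)->write 0,move R,goto A. Now: state=A, head=2, tape[-4..4]=010000010 (head:       ^)
Step 3: in state A at pos 2, read 0 -> (A,0)->write 0,move L,goto C. Now: state=C, head=1, tape[-4..4]=010000010 (head:      ^)
Step 4: in state C at pos 1, read 0 -> (C,0)->write 1,move L,goto C. Now: state=C, head=0, tape[-4..4]=010001010 (head:     ^)
Step 5: in state C at pos 0, read 0 -> (C,0)->write 1,move L,goto C. Now: state=C, head=-1, tape[-4..4]=010011010 (head:    ^)
Step 6: in state C at pos -1, read 0 -> (C,0)->write 1,move L,goto C. Now: state=C, head=-2, tape[-4..4]=010111010 (head:   ^)
Step 7: in state C at pos -2, read 0 -> (C,0)->write 1,move L,goto C. Now: state=C, head=-3, tape[-4..4]=011111010 (head:  ^)
Cells containing 1 after step 7: {-3, -2, -1, 0, 1, 3} -> 6 cell(s)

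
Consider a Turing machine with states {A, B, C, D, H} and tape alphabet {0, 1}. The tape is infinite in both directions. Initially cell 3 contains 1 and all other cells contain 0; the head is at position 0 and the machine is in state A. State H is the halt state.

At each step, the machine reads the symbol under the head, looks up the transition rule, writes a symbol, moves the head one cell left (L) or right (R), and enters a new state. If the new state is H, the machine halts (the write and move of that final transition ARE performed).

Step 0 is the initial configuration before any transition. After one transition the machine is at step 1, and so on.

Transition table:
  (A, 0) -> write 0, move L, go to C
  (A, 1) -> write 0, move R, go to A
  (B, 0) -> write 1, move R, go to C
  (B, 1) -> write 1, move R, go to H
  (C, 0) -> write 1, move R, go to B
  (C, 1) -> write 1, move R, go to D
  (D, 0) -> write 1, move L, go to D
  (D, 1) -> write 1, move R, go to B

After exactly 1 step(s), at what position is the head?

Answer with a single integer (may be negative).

Answer: -1

Derivation:
Step 1: in state A at pos 0, read 0 -> (A,0)->write 0,move L,goto C. Now: state=C, head=-1, tape[-2..4]=0000010 (head:  ^)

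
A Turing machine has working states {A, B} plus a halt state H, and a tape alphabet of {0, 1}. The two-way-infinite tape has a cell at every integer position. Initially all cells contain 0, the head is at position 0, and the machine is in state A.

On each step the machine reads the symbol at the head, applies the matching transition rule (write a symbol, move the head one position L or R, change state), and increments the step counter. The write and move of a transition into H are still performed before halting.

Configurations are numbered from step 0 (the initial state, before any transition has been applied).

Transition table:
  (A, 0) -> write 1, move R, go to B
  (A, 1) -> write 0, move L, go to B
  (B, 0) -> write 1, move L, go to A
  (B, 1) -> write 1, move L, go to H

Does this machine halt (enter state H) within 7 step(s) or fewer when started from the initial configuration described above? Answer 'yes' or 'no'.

Step 1: in state A at pos 0, read 0 -> (A,0)->write 1,move R,goto B. Now: state=B, head=1, tape[-1..2]=0100 (head:   ^)
Step 2: in state B at pos 1, read 0 -> (B,0)->write 1,move L,goto A. Now: state=A, head=0, tape[-1..2]=0110 (head:  ^)
Step 3: in state A at pos 0, read 1 -> (A,1)->write 0,move L,goto B. Now: state=B, head=-1, tape[-2..2]=00010 (head:  ^)
Step 4: in state B at pos -1, read 0 -> (B,0)->write 1,move L,goto A. Now: state=A, head=-2, tape[-3..2]=001010 (head:  ^)
Step 5: in state A at pos -2, read 0 -> (A,0)->write 1,move R,goto B. Now: state=B, head=-1, tape[-3..2]=011010 (head:   ^)
Step 6: in state B at pos -1, read 1 -> (B,1)->write 1,move L,goto H. Now: state=H, head=-2, tape[-3..2]=011010 (head:  ^)
State H reached at step 6; 6 <= 7 -> yes

Answer: yes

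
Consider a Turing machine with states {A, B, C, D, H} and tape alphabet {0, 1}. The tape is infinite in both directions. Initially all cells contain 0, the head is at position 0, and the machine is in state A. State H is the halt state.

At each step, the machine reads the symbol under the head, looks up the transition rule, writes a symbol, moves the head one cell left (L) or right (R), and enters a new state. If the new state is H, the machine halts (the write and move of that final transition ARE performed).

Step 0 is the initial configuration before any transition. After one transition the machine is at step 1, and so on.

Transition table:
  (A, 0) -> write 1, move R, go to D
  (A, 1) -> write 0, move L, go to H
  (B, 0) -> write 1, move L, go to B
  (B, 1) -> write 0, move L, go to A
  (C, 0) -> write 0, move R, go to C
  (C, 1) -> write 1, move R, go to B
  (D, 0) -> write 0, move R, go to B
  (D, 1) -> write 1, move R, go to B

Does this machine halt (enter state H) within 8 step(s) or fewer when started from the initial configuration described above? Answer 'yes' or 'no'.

Answer: no

Derivation:
Step 1: in state A at pos 0, read 0 -> (A,0)->write 1,move R,goto D. Now: state=D, head=1, tape[-1..2]=0100 (head:   ^)
Step 2: in state D at pos 1, read 0 -> (D,0)->write 0,move R,goto B. Now: state=B, head=2, tape[-1..3]=01000 (head:    ^)
Step 3: in state B at pos 2, read 0 -> (B,0)->write 1,move L,goto B. Now: state=B, head=1, tape[-1..3]=01010 (head:   ^)
Step 4: in state B at pos 1, read 0 -> (B,0)->write 1,move L,goto B. Now: state=B, head=0, tape[-1..3]=01110 (head:  ^)
Step 5: in state B at pos 0, read 1 -> (B,1)->write 0,move L,goto A. Now: state=A, head=-1, tape[-2..3]=000110 (head:  ^)
Step 6: in state A at pos -1, read 0 -> (A,0)->write 1,move R,goto D. Now: state=D, head=0, tape[-2..3]=010110 (head:   ^)
Step 7: in state D at pos 0, read 0 -> (D,0)->write 0,move R,goto B. Now: state=B, head=1, tape[-2..3]=010110 (head:    ^)
Step 8: in state B at pos 1, read 1 -> (B,1)->write 0,move L,goto A. Now: state=A, head=0, tape[-2..3]=010010 (head:   ^)
After 8 step(s): state = A (not H) -> not halted within 8 -> no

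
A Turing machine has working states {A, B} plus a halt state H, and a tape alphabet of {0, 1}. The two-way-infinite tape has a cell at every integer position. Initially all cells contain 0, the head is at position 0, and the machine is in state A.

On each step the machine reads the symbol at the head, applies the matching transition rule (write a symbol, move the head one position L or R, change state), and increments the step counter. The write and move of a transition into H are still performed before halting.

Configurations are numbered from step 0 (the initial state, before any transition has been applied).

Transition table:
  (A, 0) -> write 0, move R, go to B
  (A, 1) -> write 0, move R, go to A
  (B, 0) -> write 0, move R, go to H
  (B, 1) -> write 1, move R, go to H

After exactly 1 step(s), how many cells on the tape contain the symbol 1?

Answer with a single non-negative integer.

Step 1: in state A at pos 0, read 0 -> (A,0)->write 0,move R,goto B. Now: state=B, head=1, tape[-1..2]=0000 (head:   ^)
No cell contains 1 after step 1 -> 0 cell(s)

Answer: 0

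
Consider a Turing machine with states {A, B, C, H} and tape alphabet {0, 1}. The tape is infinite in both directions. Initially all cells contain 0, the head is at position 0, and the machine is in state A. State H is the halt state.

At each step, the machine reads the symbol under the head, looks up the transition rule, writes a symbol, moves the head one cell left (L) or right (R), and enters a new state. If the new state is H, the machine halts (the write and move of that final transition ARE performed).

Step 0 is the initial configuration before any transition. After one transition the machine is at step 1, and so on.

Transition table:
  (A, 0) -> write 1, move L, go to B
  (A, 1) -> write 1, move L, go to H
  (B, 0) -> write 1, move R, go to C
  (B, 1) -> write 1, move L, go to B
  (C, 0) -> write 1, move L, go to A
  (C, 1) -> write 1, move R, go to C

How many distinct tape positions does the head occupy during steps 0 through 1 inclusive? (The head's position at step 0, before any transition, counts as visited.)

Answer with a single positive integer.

Step 1: in state A at pos 0, read 0 -> (A,0)->write 1,move L,goto B. Now: state=B, head=-1, tape[-2..1]=0010 (head:  ^)
Head positions at steps 0..1: starting at 0, distinct positions visited = {-1, 0} -> 2 position(s)

Answer: 2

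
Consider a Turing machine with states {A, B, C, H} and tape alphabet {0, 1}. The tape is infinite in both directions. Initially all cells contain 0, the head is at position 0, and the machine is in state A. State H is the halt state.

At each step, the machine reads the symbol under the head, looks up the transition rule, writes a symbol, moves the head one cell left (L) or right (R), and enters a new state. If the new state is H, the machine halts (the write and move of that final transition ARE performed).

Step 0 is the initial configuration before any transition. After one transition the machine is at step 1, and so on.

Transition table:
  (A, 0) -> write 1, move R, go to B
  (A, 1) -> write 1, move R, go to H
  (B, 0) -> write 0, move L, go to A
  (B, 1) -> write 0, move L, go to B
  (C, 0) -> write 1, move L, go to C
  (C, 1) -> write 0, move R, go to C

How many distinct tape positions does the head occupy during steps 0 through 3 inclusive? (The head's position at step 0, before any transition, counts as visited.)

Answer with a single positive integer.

Step 1: in state A at pos 0, read 0 -> (A,0)->write 1,move R,goto B. Now: state=B, head=1, tape[-1..2]=0100 (head:   ^)
Step 2: in state B at pos 1, read 0 -> (B,0)->write 0,move L,goto A. Now: state=A, head=0, tape[-1..2]=0100 (head:  ^)
Step 3: in state A at pos 0, read 1 -> (A,1)->write 1,move R,goto H. Now: state=H, head=1, tape[-1..2]=0100 (head:   ^)
Head positions at steps 0..3: starting at 0, distinct positions visited = {0, 1} -> 2 position(s)

Answer: 2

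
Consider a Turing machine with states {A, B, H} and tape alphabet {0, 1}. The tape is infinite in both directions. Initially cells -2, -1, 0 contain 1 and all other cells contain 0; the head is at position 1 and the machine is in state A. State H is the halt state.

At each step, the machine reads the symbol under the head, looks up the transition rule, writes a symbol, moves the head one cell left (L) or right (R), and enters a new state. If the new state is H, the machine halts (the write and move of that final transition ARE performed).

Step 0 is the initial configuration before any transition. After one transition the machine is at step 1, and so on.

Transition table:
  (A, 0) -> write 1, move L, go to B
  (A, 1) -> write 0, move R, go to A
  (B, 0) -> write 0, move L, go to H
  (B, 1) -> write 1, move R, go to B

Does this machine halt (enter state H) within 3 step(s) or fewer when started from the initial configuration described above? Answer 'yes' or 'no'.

Answer: no

Derivation:
Step 1: in state A at pos 1, read 0 -> (A,0)->write 1,move L,goto B. Now: state=B, head=0, tape[-3..2]=011110 (head:    ^)
Step 2: in state B at pos 0, read 1 -> (B,1)->write 1,move R,goto B. Now: state=B, head=1, tape[-3..2]=011110 (head:     ^)
Step 3: in state B at pos 1, read 1 -> (B,1)->write 1,move R,goto B. Now: state=B, head=2, tape[-3..3]=0111100 (head:      ^)
After 3 step(s): state = B (not H) -> not halted within 3 -> no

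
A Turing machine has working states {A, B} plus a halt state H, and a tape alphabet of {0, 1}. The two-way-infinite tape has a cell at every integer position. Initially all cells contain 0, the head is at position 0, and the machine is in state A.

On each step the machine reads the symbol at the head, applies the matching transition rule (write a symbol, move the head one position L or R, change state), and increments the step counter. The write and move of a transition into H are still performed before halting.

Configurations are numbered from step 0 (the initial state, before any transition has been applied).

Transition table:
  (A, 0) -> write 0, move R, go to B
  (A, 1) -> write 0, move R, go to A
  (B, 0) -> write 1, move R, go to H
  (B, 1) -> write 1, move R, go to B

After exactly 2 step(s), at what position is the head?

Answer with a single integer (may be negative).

Step 1: in state A at pos 0, read 0 -> (A,0)->write 0,move R,goto B. Now: state=B, head=1, tape[-1..2]=0000 (head:   ^)
Step 2: in state B at pos 1, read 0 -> (B,0)->write 1,move R,goto H. Now: state=H, head=2, tape[-1..3]=00100 (head:    ^)

Answer: 2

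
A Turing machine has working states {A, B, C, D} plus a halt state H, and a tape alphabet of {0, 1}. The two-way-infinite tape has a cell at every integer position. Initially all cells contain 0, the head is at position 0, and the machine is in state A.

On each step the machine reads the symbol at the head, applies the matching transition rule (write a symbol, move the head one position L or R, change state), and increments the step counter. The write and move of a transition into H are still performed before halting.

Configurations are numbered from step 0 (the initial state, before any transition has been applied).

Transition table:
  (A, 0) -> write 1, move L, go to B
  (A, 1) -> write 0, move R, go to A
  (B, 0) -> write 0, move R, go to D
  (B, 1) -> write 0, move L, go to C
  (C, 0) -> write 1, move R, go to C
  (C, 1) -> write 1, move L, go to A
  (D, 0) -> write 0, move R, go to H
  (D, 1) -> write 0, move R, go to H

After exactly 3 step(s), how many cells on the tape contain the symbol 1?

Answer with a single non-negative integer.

Answer: 0

Derivation:
Step 1: in state A at pos 0, read 0 -> (A,0)->write 1,move L,goto B. Now: state=B, head=-1, tape[-2..1]=0010 (head:  ^)
Step 2: in state B at pos -1, read 0 -> (B,0)->write 0,move R,goto D. Now: state=D, head=0, tape[-2..1]=0010 (head:   ^)
Step 3: in state D at pos 0, read 1 -> (D,1)->write 0,move R,goto H. Now: state=H, head=1, tape[-2..2]=00000 (head:    ^)
No cell contains 1 after step 3 -> 0 cell(s)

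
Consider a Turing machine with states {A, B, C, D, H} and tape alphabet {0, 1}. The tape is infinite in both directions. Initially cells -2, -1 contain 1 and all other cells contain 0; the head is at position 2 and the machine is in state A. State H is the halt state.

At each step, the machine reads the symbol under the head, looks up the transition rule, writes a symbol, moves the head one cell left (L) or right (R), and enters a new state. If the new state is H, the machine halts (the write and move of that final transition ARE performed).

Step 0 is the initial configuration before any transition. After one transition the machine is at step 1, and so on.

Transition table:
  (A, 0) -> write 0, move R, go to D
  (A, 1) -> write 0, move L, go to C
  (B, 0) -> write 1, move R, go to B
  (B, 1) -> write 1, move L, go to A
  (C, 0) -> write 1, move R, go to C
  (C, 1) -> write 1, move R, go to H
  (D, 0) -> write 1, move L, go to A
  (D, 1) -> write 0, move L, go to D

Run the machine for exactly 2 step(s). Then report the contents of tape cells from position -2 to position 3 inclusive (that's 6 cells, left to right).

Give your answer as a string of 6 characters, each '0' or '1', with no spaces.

Answer: 110001

Derivation:
Step 1: in state A at pos 2, read 0 -> (A,0)->write 0,move R,goto D. Now: state=D, head=3, tape[-3..4]=01100000 (head:       ^)
Step 2: in state D at pos 3, read 0 -> (D,0)->write 1,move L,goto A. Now: state=A, head=2, tape[-3..4]=01100010 (head:      ^)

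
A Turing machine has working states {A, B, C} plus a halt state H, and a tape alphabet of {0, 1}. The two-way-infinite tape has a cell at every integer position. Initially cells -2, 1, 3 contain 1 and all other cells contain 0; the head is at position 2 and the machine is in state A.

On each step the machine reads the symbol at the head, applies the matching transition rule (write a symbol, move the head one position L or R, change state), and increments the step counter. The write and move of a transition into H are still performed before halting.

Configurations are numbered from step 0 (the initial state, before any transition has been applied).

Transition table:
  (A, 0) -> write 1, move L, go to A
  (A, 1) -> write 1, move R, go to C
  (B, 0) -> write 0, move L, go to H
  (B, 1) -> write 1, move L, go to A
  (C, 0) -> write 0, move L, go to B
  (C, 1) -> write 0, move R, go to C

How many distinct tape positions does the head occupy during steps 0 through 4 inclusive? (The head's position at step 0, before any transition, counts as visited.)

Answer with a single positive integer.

Step 1: in state A at pos 2, read 0 -> (A,0)->write 1,move L,goto A. Now: state=A, head=1, tape[-3..4]=01001110 (head:     ^)
Step 2: in state A at pos 1, read 1 -> (A,1)->write 1,move R,goto C. Now: state=C, head=2, tape[-3..4]=01001110 (head:      ^)
Step 3: in state C at pos 2, read 1 -> (C,1)->write 0,move R,goto C. Now: state=C, head=3, tape[-3..4]=01001010 (head:       ^)
Step 4: in state C at pos 3, read 1 -> (C,1)->write 0,move R,goto C. Now: state=C, head=4, tape[-3..5]=010010000 (head:        ^)
Head positions at steps 0..4: starting at 2, distinct positions visited = {1, 2, 3, 4} -> 4 position(s)

Answer: 4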